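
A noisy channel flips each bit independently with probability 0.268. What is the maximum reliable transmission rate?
0.1614 bits

For a binary symmetric channel (BSC) with error probability p:
Capacity C = 1 - H(p) bits per symbol

where H(p) = -p log₂(p) - (1-p) log₂(1-p) is the binary entropy function.

H(0.268) = 0.8386 bits
C = 1 - 0.8386 = 0.1614 bits per symbol

This means we can reliably transmit up to 0.1614 bits of information per channel use.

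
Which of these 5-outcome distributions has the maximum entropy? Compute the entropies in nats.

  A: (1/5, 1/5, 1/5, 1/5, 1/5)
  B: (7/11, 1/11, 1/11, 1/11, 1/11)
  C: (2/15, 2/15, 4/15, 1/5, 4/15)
A

For a discrete distribution over n outcomes, entropy is maximized by the uniform distribution.

Computing entropies:
H(A) = 1.6094 nats
H(B) = 1.1596 nats
H(C) = 1.5641 nats

The uniform distribution (where all probabilities equal 1/5) achieves the maximum entropy of log_e(5) = 1.6094 nats.

Distribution A has the highest entropy.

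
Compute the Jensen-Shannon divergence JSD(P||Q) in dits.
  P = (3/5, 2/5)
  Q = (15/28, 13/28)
0.0009 dits

Jensen-Shannon divergence is:
JSD(P||Q) = 0.5 × D_KL(P||M) + 0.5 × D_KL(Q||M)
where M = 0.5 × (P + Q) is the mixture distribution.

M = 0.5 × (3/5, 2/5) + 0.5 × (15/28, 13/28) = (0.567857, 0.432143)

D_KL(P||M) = 0.0009 dits
D_KL(Q||M) = 0.0009 dits

JSD(P||Q) = 0.5 × 0.0009 + 0.5 × 0.0009 = 0.0009 dits

Unlike KL divergence, JSD is symmetric and bounded: 0 ≤ JSD ≤ log(2).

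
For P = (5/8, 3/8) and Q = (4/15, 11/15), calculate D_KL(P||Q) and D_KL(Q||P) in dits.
D_KL(P||Q) = 0.1220, D_KL(Q||P) = 0.1150

KL divergence is not symmetric: D_KL(P||Q) ≠ D_KL(Q||P) in general.

D_KL(P||Q) = 0.1220 dits
D_KL(Q||P) = 0.1150 dits

No, they are not equal!

This asymmetry is why KL divergence is not a true distance metric.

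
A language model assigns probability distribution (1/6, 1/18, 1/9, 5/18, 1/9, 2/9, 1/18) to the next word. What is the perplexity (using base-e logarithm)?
6.0382

Perplexity is e^H (or exp(H) for natural log).

First, H = -Σ p log p = 1.7981 nats
Perplexity = e^1.7981 = 6.0382

Interpretation: The model's uncertainty is equivalent to choosing uniformly among 6.0 options.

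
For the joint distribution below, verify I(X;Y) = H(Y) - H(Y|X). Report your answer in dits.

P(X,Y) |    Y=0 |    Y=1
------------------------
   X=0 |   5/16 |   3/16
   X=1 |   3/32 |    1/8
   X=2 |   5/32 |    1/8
I(X;Y) = 0.0052 dits

Mutual information has multiple equivalent forms:
- I(X;Y) = H(X) - H(X|Y)
- I(X;Y) = H(Y) - H(Y|X)
- I(X;Y) = H(X) + H(Y) - H(X,Y)

Computing all quantities:
H(X) = 0.4498, H(Y) = 0.2976, H(X,Y) = 0.7423
H(X|Y) = 0.4447, H(Y|X) = 0.2924

Verification:
H(X) - H(X|Y) = 0.4498 - 0.4447 = 0.0052
H(Y) - H(Y|X) = 0.2976 - 0.2924 = 0.0052
H(X) + H(Y) - H(X,Y) = 0.4498 + 0.2976 - 0.7423 = 0.0052

All forms give I(X;Y) = 0.0052 dits. ✓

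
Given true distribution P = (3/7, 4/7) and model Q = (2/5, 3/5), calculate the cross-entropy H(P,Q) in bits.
0.9877 bits

Cross-entropy: H(P,Q) = -Σ p(x) log q(x)

Alternatively: H(P,Q) = H(P) + D_KL(P||Q)
H(P) = 0.9852 bits
D_KL(P||Q) = 0.0024 bits

H(P,Q) = 0.9852 + 0.0024 = 0.9877 bits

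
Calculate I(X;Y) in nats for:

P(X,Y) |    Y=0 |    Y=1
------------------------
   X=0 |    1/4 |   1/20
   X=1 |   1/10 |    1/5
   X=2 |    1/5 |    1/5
0.0848 nats

Mutual information: I(X;Y) = H(X) + H(Y) - H(X,Y)

Marginals:
P(X) = (3/10, 3/10, 2/5), H(X) = 1.0889 nats
P(Y) = (11/20, 9/20), H(Y) = 0.6881 nats

Joint entropy: H(X,Y) = 1.6923 nats

I(X;Y) = 1.0889 + 0.6881 - 1.6923 = 0.0848 nats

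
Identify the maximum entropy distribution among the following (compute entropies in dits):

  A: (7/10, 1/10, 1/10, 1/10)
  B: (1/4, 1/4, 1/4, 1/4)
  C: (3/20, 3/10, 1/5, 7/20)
B

For a discrete distribution over n outcomes, entropy is maximized by the uniform distribution.

Computing entropies:
H(A) = 0.4084 dits
H(B) = 0.6021 dits
H(C) = 0.5798 dits

The uniform distribution (where all probabilities equal 1/4) achieves the maximum entropy of log_10(4) = 0.6021 dits.

Distribution B has the highest entropy.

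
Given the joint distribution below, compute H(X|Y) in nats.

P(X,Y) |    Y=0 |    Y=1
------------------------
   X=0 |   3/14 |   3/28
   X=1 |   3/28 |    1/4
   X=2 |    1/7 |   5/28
1.0503 nats

Using the chain rule: H(X|Y) = H(X,Y) - H(Y)

First, compute H(X,Y) = 1.7409 nats

Marginal P(Y) = (13/28, 15/28)
H(Y) = 0.6906 nats

H(X|Y) = H(X,Y) - H(Y) = 1.7409 - 0.6906 = 1.0503 nats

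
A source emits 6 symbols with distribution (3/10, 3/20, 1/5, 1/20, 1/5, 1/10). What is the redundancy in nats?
0.1222 nats

Redundancy measures how far a source is from maximum entropy:
R = H_max - H(X)

Maximum entropy for 6 symbols: H_max = log_e(6) = 1.7918 nats
Actual entropy: H(X) = 1.6696 nats
Redundancy: R = 1.7918 - 1.6696 = 0.1222 nats

This redundancy represents potential for compression: the source could be compressed by 0.1222 nats per symbol.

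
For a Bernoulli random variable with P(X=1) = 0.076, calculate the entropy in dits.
0.1168 dits

The binary entropy function is:
H(p) = -p log(p) - (1-p) log(1-p)

H(0.076) = -0.076 × log_10(0.076) - 0.924 × log_10(0.924)
H(0.076) = 0.1168 dits

Note: Binary entropy is maximized at p=0.5 (H=1 bit) and minimized at p=0 or p=1 (H=0).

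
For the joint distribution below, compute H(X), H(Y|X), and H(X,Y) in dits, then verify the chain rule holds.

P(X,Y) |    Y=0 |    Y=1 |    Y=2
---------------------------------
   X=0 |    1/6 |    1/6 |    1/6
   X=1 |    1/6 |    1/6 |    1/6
H(X,Y) = 0.7782, H(X) = 0.3010, H(Y|X) = 0.4771 (all in dits)

Chain rule: H(X,Y) = H(X) + H(Y|X)

Left side — joint entropy directly:
H(X,Y) = -Σ p(x,y) log p(x,y) = 0.7782 dits

Right side — compute H(Y|X) from the conditional distributions:
P(X) = (1/2, 1/2), so H(X) = 0.3010 dits
H(Y|X) = Σ_x P(X=x) · H(Y|X=x):
  P(Y|X=0) = (1/3, 1/3, 1/3), H(Y|X=0) = 0.4771, weight P(X=0) = 1/2
  P(Y|X=1) = (1/3, 1/3, 1/3), H(Y|X=1) = 0.4771, weight P(X=1) = 1/2
H(Y|X) = 0.4771 dits

H(X) + H(Y|X) = 0.3010 + 0.4771 = 0.7782 dits

Both sides equal 0.7782 dits. ✓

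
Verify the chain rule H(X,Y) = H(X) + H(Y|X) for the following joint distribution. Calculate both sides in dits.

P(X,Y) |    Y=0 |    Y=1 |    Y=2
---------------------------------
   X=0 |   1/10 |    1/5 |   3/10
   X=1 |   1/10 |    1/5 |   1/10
H(X,Y) = 0.7365, H(X) = 0.2923, H(Y|X) = 0.4442 (all in dits)

Chain rule: H(X,Y) = H(X) + H(Y|X)

Left side — joint entropy directly:
H(X,Y) = -Σ p(x,y) log p(x,y) = 0.7365 dits

Right side — compute H(Y|X) from the conditional distributions:
P(X) = (3/5, 2/5), so H(X) = 0.2923 dits
H(Y|X) = Σ_x P(X=x) · H(Y|X=x):
  P(Y|X=0) = (1/6, 1/3, 1/2), H(Y|X=0) = 0.4392, weight P(X=0) = 3/5
  P(Y|X=1) = (1/4, 1/2, 1/4), H(Y|X=1) = 0.4515, weight P(X=1) = 2/5
H(Y|X) = 0.4442 dits

H(X) + H(Y|X) = 0.2923 + 0.4442 = 0.7365 dits

Both sides equal 0.7365 dits. ✓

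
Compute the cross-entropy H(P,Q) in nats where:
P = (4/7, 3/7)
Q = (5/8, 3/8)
0.6889 nats

Cross-entropy: H(P,Q) = -Σ p(x) log q(x)

Alternatively: H(P,Q) = H(P) + D_KL(P||Q)
H(P) = 0.6829 nats
D_KL(P||Q) = 0.0060 nats

H(P,Q) = 0.6829 + 0.0060 = 0.6889 nats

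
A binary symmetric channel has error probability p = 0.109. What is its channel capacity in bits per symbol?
0.5031 bits

For a binary symmetric channel (BSC) with error probability p:
Capacity C = 1 - H(p) bits per symbol

where H(p) = -p log₂(p) - (1-p) log₂(1-p) is the binary entropy function.

H(0.109) = 0.4969 bits
C = 1 - 0.4969 = 0.5031 bits per symbol

This means we can reliably transmit up to 0.5031 bits of information per channel use.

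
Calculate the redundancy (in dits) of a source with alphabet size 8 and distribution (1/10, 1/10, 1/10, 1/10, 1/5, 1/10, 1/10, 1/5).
0.0235 dits

Redundancy measures how far a source is from maximum entropy:
R = H_max - H(X)

Maximum entropy for 8 symbols: H_max = log_10(8) = 0.9031 dits
Actual entropy: H(X) = 0.8796 dits
Redundancy: R = 0.9031 - 0.8796 = 0.0235 dits

This redundancy represents potential for compression: the source could be compressed by 0.0235 dits per symbol.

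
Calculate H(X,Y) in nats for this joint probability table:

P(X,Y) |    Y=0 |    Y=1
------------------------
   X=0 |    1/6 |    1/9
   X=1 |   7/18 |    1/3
1.2763 nats

Joint entropy is H(X,Y) = -Σ_{x,y} p(x,y) log p(x,y).

Summing over all non-zero entries:
H(X,Y) = -[1/6·log_e(1/6) + 1/9·log_e(1/9) + 7/18·log_e(7/18) + 1/3·log_e(1/3)]
H(X,Y) = 1.2763 nats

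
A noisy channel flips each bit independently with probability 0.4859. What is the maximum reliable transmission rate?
0.0006 bits

For a binary symmetric channel (BSC) with error probability p:
Capacity C = 1 - H(p) bits per symbol

where H(p) = -p log₂(p) - (1-p) log₂(1-p) is the binary entropy function.

H(0.4859) = 0.9994 bits
C = 1 - 0.9994 = 0.0006 bits per symbol

This means we can reliably transmit up to 0.0006 bits of information per channel use.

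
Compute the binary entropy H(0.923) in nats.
0.2714 nats

The binary entropy function is:
H(p) = -p log(p) - (1-p) log(1-p)

H(0.923) = -0.923 × log_e(0.923) - 0.077 × log_e(0.077)
H(0.923) = 0.2714 nats

Note: Binary entropy is maximized at p=0.5 (H=1 bit) and minimized at p=0 or p=1 (H=0).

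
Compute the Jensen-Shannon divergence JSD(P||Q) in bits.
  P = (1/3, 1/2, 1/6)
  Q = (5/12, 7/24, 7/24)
0.0358 bits

Jensen-Shannon divergence is:
JSD(P||Q) = 0.5 × D_KL(P||M) + 0.5 × D_KL(Q||M)
where M = 0.5 × (P + Q) is the mixture distribution.

M = 0.5 × (1/3, 1/2, 1/6) + 0.5 × (5/12, 7/24, 7/24) = (3/8, 0.395833, 0.229167)

D_KL(P||M) = 0.0353 bits
D_KL(Q||M) = 0.0363 bits

JSD(P||Q) = 0.5 × 0.0353 + 0.5 × 0.0363 = 0.0358 bits

Unlike KL divergence, JSD is symmetric and bounded: 0 ≤ JSD ≤ log(2).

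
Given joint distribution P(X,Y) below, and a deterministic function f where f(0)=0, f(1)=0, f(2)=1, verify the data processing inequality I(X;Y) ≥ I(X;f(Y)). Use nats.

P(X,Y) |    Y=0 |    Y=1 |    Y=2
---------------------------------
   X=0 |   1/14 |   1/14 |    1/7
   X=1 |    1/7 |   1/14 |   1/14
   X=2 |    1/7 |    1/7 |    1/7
I(X;Y) = 0.0284, I(X;f(Y)) = 0.0203, inequality holds: 0.0284 ≥ 0.0203

Data Processing Inequality: For any Markov chain X → Y → Z, we have I(X;Y) ≥ I(X;Z).

Here Z = f(Y) is a deterministic function of Y, forming X → Y → Z.

Original I(X;Y) = 0.0284 nats

After applying f:
P(X,Z) where Z=f(Y):
- P(X,Z=0) = P(X,Y=0) + P(X,Y=1)
- P(X,Z=1) = P(X,Y=2)

I(X;Z) = I(X;f(Y)) = 0.0203 nats

Verification: 0.0284 ≥ 0.0203 ✓

Information cannot be created by processing; the function f can only lose information about X.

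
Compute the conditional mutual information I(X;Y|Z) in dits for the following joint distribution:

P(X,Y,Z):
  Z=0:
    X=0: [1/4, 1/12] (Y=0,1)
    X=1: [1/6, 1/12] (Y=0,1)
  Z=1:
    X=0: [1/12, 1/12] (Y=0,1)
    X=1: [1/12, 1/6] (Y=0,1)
0.0036 dits

Conditional mutual information: I(X;Y|Z) = H(X|Z) + H(Y|Z) - H(X,Y|Z)

H(Z) = 0.2950
H(X,Z) = 0.5898 → H(X|Z) = 0.2948
H(Y,Z) = 0.5683 → H(Y|Z) = 0.2734
H(X,Y,Z) = 0.8596 → H(X,Y|Z) = 0.5646

I(X;Y|Z) = 0.2948 + 0.2734 - 0.5646 = 0.0036 dits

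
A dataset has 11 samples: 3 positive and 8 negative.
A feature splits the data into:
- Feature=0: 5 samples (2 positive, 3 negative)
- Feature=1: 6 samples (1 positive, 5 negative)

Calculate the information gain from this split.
0.0495 bits

Information Gain = H(Y) - H(Y|Feature)

Before split:
P(positive) = 3/11 = 0.2727
H(Y) = 0.8454 bits

After split:
Feature=0: H = 0.9710 bits (weight = 5/11)
Feature=1: H = 0.6500 bits (weight = 6/11)
H(Y|Feature) = (5/11)×0.9710 + (6/11)×0.6500 = 0.7959 bits

Information Gain = 0.8454 - 0.7959 = 0.0495 bits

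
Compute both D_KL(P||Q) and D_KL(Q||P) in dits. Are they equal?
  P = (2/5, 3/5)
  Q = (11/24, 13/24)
D_KL(P||Q) = 0.0030, D_KL(Q||P) = 0.0030

KL divergence is not symmetric: D_KL(P||Q) ≠ D_KL(Q||P) in general.

D_KL(P||Q) = 0.0030 dits
D_KL(Q||P) = 0.0030 dits

In this case they happen to be equal (to 4 decimal places).

This asymmetry is why KL divergence is not a true distance metric.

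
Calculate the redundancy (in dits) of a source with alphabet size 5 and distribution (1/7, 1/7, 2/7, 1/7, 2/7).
0.0259 dits

Redundancy measures how far a source is from maximum entropy:
R = H_max - H(X)

Maximum entropy for 5 symbols: H_max = log_10(5) = 0.6990 dits
Actual entropy: H(X) = 0.6731 dits
Redundancy: R = 0.6990 - 0.6731 = 0.0259 dits

This redundancy represents potential for compression: the source could be compressed by 0.0259 dits per symbol.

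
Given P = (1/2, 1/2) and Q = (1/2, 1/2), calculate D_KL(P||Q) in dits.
0.0000 dits

KL divergence: D_KL(P||Q) = Σ p(x) log(p(x)/q(x))

Computing term by term:
  x=0: 1/2 × log_10[(1/2)/(1/2)] = 1/2 × 0.0000 = 0.0000
  x=1: 1/2 × log_10[(1/2)/(1/2)] = 1/2 × 0.0000 = 0.0000

D_KL(P||Q) = 0.0000 dits

Note: KL divergence is always non-negative and equals 0 iff P = Q.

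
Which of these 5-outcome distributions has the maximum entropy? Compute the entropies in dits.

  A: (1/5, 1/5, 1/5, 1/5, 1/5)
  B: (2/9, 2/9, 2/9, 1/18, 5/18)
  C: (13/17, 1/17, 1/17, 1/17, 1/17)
A

For a discrete distribution over n outcomes, entropy is maximized by the uniform distribution.

Computing entropies:
H(A) = 0.6990 dits
H(B) = 0.6597 dits
H(C) = 0.3786 dits

The uniform distribution (where all probabilities equal 1/5) achieves the maximum entropy of log_10(5) = 0.6990 dits.

Distribution A has the highest entropy.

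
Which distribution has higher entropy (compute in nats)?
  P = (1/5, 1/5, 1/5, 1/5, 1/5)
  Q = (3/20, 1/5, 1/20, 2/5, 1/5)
P

Computing entropies in nats:
H(P) = 1.6094
H(Q) = 1.4446

Distribution P has higher entropy.

Intuition: The distribution closer to uniform (more spread out) has higher entropy.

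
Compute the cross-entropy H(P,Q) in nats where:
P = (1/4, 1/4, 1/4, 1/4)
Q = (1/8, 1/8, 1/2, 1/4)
1.5596 nats

Cross-entropy: H(P,Q) = -Σ p(x) log q(x)

Alternatively: H(P,Q) = H(P) + D_KL(P||Q)
H(P) = 1.3863 nats
D_KL(P||Q) = 0.1733 nats

H(P,Q) = 1.3863 + 0.1733 = 1.5596 nats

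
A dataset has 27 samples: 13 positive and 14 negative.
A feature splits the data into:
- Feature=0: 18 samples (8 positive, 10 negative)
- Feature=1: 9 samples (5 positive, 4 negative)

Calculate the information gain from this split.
0.0079 bits

Information Gain = H(Y) - H(Y|Feature)

Before split:
P(positive) = 13/27 = 0.4815
H(Y) = 0.9990 bits

After split:
Feature=0: H = 0.9911 bits (weight = 18/27)
Feature=1: H = 0.9911 bits (weight = 9/27)
H(Y|Feature) = (18/27)×0.9911 + (9/27)×0.9911 = 0.9911 bits

Information Gain = 0.9990 - 0.9911 = 0.0079 bits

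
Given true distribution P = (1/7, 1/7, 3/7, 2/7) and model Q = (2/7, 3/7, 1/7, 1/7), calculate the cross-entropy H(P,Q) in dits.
0.7339 dits

Cross-entropy: H(P,Q) = -Σ p(x) log q(x)

Alternatively: H(P,Q) = H(P) + D_KL(P||Q)
H(P) = 0.5546 dits
D_KL(P||Q) = 0.1793 dits

H(P,Q) = 0.5546 + 0.1793 = 0.7339 dits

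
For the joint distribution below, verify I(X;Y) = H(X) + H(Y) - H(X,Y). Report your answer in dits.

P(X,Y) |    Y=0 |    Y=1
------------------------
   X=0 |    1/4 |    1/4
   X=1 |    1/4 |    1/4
I(X;Y) = 0.0000 dits

Mutual information has multiple equivalent forms:
- I(X;Y) = H(X) - H(X|Y)
- I(X;Y) = H(Y) - H(Y|X)
- I(X;Y) = H(X) + H(Y) - H(X,Y)

Computing all quantities:
H(X) = 0.3010, H(Y) = 0.3010, H(X,Y) = 0.6021
H(X|Y) = 0.3010, H(Y|X) = 0.3010

Verification:
H(X) - H(X|Y) = 0.3010 - 0.3010 = 0.0000
H(Y) - H(Y|X) = 0.3010 - 0.3010 = 0.0000
H(X) + H(Y) - H(X,Y) = 0.3010 + 0.3010 - 0.6021 = 0.0000

All forms give I(X;Y) = 0.0000 dits. ✓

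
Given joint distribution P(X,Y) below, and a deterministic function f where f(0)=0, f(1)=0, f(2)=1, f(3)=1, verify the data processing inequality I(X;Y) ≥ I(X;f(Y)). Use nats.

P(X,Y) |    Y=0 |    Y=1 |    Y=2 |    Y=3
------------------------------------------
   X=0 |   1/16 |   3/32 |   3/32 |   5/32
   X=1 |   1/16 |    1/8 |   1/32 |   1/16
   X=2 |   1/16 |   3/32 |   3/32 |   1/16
I(X;Y) = 0.0404, I(X;f(Y)) = 0.0268, inequality holds: 0.0404 ≥ 0.0268

Data Processing Inequality: For any Markov chain X → Y → Z, we have I(X;Y) ≥ I(X;Z).

Here Z = f(Y) is a deterministic function of Y, forming X → Y → Z.

Original I(X;Y) = 0.0404 nats

After applying f:
P(X,Z) where Z=f(Y):
- P(X,Z=0) = P(X,Y=0) + P(X,Y=1)
- P(X,Z=1) = P(X,Y=2) + P(X,Y=3)

I(X;Z) = I(X;f(Y)) = 0.0268 nats

Verification: 0.0404 ≥ 0.0268 ✓

Information cannot be created by processing; the function f can only lose information about X.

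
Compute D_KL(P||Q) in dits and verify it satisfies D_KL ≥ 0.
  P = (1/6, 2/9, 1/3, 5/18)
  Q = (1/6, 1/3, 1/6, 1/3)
0.0392 dits

KL divergence satisfies the Gibbs inequality: D_KL(P||Q) ≥ 0 for all distributions P, Q.

D_KL(P||Q) = Σ p(x) log(p(x)/q(x))
Term by term:
  x=0: 1/6 × log_10[(1/6)/(1/6)] = 0.0000
  x=1: 2/9 × log_10[(2/9)/(1/3)] = -0.0391
  x=2: 1/3 × log_10[(1/3)/(1/6)] = 0.1003
  x=3: 5/18 × log_10[(5/18)/(1/3)] = -0.0220
D_KL(P||Q) = 0.0392 dits

D_KL(P||Q) = 0.0392 ≥ 0 ✓

This non-negativity is a fundamental property: relative entropy cannot be negative because it measures how different Q is from P.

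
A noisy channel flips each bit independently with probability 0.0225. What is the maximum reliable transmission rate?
0.8447 bits

For a binary symmetric channel (BSC) with error probability p:
Capacity C = 1 - H(p) bits per symbol

where H(p) = -p log₂(p) - (1-p) log₂(1-p) is the binary entropy function.

H(0.0225) = 0.1553 bits
C = 1 - 0.1553 = 0.8447 bits per symbol

This means we can reliably transmit up to 0.8447 bits of information per channel use.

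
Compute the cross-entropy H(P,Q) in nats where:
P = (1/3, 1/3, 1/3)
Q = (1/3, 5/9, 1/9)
1.2945 nats

Cross-entropy: H(P,Q) = -Σ p(x) log q(x)

Alternatively: H(P,Q) = H(P) + D_KL(P||Q)
H(P) = 1.0986 nats
D_KL(P||Q) = 0.1959 nats

H(P,Q) = 1.0986 + 0.1959 = 1.2945 nats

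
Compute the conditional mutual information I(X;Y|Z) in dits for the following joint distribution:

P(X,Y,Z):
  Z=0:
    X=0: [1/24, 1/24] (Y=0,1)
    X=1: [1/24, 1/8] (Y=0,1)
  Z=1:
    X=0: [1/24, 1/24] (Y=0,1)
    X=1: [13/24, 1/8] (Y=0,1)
0.0110 dits

Conditional mutual information: I(X;Y|Z) = H(X|Z) + H(Y|Z) - H(X,Y|Z)

H(Z) = 0.2442
H(X,Z) = 0.4269 → H(X|Z) = 0.1827
H(Y,Z) = 0.4859 → H(Y|Z) = 0.2416
H(X,Y,Z) = 0.6575 → H(X,Y|Z) = 0.4133

I(X;Y|Z) = 0.1827 + 0.2416 - 0.4133 = 0.0110 dits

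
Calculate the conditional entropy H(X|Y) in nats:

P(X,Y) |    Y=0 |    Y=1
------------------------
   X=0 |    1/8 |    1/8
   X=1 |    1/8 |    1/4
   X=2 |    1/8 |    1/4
1.0713 nats

Using the chain rule: H(X|Y) = H(X,Y) - H(Y)

First, compute H(X,Y) = 1.7329 nats

Marginal P(Y) = (3/8, 5/8)
H(Y) = 0.6616 nats

H(X|Y) = H(X,Y) - H(Y) = 1.7329 - 0.6616 = 1.0713 nats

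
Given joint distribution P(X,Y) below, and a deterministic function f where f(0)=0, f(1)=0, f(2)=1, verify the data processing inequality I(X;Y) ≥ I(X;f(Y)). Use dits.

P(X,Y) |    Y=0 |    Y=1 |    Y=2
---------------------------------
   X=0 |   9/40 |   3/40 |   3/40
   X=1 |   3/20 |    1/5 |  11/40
I(X;Y) = 0.0287, I(X;f(Y)) = 0.0135, inequality holds: 0.0287 ≥ 0.0135

Data Processing Inequality: For any Markov chain X → Y → Z, we have I(X;Y) ≥ I(X;Z).

Here Z = f(Y) is a deterministic function of Y, forming X → Y → Z.

Original I(X;Y) = 0.0287 dits

After applying f:
P(X,Z) where Z=f(Y):
- P(X,Z=0) = P(X,Y=0) + P(X,Y=1)
- P(X,Z=1) = P(X,Y=2)

I(X;Z) = I(X;f(Y)) = 0.0135 dits

Verification: 0.0287 ≥ 0.0135 ✓

Information cannot be created by processing; the function f can only lose information about X.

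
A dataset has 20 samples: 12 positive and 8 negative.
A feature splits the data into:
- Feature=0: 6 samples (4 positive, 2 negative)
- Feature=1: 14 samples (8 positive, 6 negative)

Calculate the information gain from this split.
0.0058 bits

Information Gain = H(Y) - H(Y|Feature)

Before split:
P(positive) = 12/20 = 0.6000
H(Y) = 0.9710 bits

After split:
Feature=0: H = 0.9183 bits (weight = 6/20)
Feature=1: H = 0.9852 bits (weight = 14/20)
H(Y|Feature) = (6/20)×0.9183 + (14/20)×0.9852 = 0.9651 bits

Information Gain = 0.9710 - 0.9651 = 0.0058 bits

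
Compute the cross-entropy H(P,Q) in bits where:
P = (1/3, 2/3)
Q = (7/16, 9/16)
0.9509 bits

Cross-entropy: H(P,Q) = -Σ p(x) log q(x)

Alternatively: H(P,Q) = H(P) + D_KL(P||Q)
H(P) = 0.9183 bits
D_KL(P||Q) = 0.0326 bits

H(P,Q) = 0.9183 + 0.0326 = 0.9509 bits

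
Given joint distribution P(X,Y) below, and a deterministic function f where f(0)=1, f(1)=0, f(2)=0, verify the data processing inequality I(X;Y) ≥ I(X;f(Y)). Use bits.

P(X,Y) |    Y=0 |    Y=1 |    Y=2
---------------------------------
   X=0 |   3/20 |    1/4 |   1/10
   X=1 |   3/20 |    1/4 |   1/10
I(X;Y) = 0.0000, I(X;f(Y)) = 0.0000, inequality holds: 0.0000 ≥ 0.0000

Data Processing Inequality: For any Markov chain X → Y → Z, we have I(X;Y) ≥ I(X;Z).

Here Z = f(Y) is a deterministic function of Y, forming X → Y → Z.

Original I(X;Y) = 0.0000 bits

After applying f:
P(X,Z) where Z=f(Y):
- P(X,Z=0) = P(X,Y=1) + P(X,Y=2)
- P(X,Z=1) = P(X,Y=0)

I(X;Z) = I(X;f(Y)) = 0.0000 bits

Verification: 0.0000 ≥ 0.0000 ✓

Information cannot be created by processing; the function f can only lose information about X.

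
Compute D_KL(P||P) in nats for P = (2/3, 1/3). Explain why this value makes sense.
0.0000 nats

KL divergence satisfies the Gibbs inequality: D_KL(P||Q) ≥ 0 for all distributions P, Q.

D_KL(P||Q) = Σ p(x) log(p(x)/q(x))
Each term is p(x) × log_e(p(x)/p(x)) = p(x) × log_e(1) = 0, so the sum is 0.
D_KL(P||Q) = 0.0000 nats

When P = Q, the KL divergence is exactly 0, as there is no 'divergence' between identical distributions.

This non-negativity is a fundamental property: relative entropy cannot be negative because it measures how different Q is from P.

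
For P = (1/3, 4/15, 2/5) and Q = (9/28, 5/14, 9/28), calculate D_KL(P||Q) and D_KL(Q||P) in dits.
D_KL(P||Q) = 0.0094, D_KL(Q||P) = 0.0097

KL divergence is not symmetric: D_KL(P||Q) ≠ D_KL(Q||P) in general.

D_KL(P||Q) = 0.0094 dits
D_KL(Q||P) = 0.0097 dits

No, they are not equal!

This asymmetry is why KL divergence is not a true distance metric.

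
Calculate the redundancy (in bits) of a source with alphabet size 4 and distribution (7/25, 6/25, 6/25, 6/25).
0.0034 bits

Redundancy measures how far a source is from maximum entropy:
R = H_max - H(X)

Maximum entropy for 4 symbols: H_max = log_2(4) = 2.0000 bits
Actual entropy: H(X) = 1.9966 bits
Redundancy: R = 2.0000 - 1.9966 = 0.0034 bits

This redundancy represents potential for compression: the source could be compressed by 0.0034 bits per symbol.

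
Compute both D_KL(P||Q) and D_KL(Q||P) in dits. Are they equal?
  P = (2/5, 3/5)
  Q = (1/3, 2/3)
D_KL(P||Q) = 0.0042, D_KL(Q||P) = 0.0041

KL divergence is not symmetric: D_KL(P||Q) ≠ D_KL(Q||P) in general.

D_KL(P||Q) = 0.0042 dits
D_KL(Q||P) = 0.0041 dits

No, they are not equal!

This asymmetry is why KL divergence is not a true distance metric.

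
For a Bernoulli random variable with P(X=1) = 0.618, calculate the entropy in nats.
0.6650 nats

The binary entropy function is:
H(p) = -p log(p) - (1-p) log(1-p)

H(0.618) = -0.618 × log_e(0.618) - 0.382 × log_e(0.382)
H(0.618) = 0.6650 nats

Note: Binary entropy is maximized at p=0.5 (H=1 bit) and minimized at p=0 or p=1 (H=0).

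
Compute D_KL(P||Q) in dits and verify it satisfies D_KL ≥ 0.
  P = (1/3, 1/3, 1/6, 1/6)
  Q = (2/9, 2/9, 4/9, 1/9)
0.0757 dits

KL divergence satisfies the Gibbs inequality: D_KL(P||Q) ≥ 0 for all distributions P, Q.

D_KL(P||Q) = Σ p(x) log(p(x)/q(x))
Term by term:
  x=0: 1/3 × log_10[(1/3)/(2/9)] = 0.0587
  x=1: 1/3 × log_10[(1/3)/(2/9)] = 0.0587
  x=2: 1/6 × log_10[(1/6)/(4/9)] = -0.0710
  x=3: 1/6 × log_10[(1/6)/(1/9)] = 0.0293
D_KL(P||Q) = 0.0757 dits

D_KL(P||Q) = 0.0757 ≥ 0 ✓

This non-negativity is a fundamental property: relative entropy cannot be negative because it measures how different Q is from P.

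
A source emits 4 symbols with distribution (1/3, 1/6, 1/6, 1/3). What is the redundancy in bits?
0.0817 bits

Redundancy measures how far a source is from maximum entropy:
R = H_max - H(X)

Maximum entropy for 4 symbols: H_max = log_2(4) = 2.0000 bits
Actual entropy: H(X) = 1.9183 bits
Redundancy: R = 2.0000 - 1.9183 = 0.0817 bits

This redundancy represents potential for compression: the source could be compressed by 0.0817 bits per symbol.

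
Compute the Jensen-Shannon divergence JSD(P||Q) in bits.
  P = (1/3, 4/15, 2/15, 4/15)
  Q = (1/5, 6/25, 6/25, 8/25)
0.0256 bits

Jensen-Shannon divergence is:
JSD(P||Q) = 0.5 × D_KL(P||M) + 0.5 × D_KL(Q||M)
where M = 0.5 × (P + Q) is the mixture distribution.

M = 0.5 × (1/3, 4/15, 2/15, 4/15) + 0.5 × (1/5, 6/25, 6/25, 8/25) = (4/15, 0.253333, 0.186667, 0.293333)

D_KL(P||M) = 0.0257 bits
D_KL(Q||M) = 0.0255 bits

JSD(P||Q) = 0.5 × 0.0257 + 0.5 × 0.0255 = 0.0256 bits

Unlike KL divergence, JSD is symmetric and bounded: 0 ≤ JSD ≤ log(2).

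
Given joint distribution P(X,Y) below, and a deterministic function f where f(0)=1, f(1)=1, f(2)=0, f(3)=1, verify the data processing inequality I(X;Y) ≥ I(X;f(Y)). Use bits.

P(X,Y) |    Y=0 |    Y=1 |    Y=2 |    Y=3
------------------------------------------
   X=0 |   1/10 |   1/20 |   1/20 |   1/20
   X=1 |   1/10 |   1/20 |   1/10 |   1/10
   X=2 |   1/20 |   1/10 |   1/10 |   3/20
I(X;Y) = 0.0602, I(X;f(Y)) = 0.0042, inequality holds: 0.0602 ≥ 0.0042

Data Processing Inequality: For any Markov chain X → Y → Z, we have I(X;Y) ≥ I(X;Z).

Here Z = f(Y) is a deterministic function of Y, forming X → Y → Z.

Original I(X;Y) = 0.0602 bits

After applying f:
P(X,Z) where Z=f(Y):
- P(X,Z=0) = P(X,Y=2)
- P(X,Z=1) = P(X,Y=0) + P(X,Y=1) + P(X,Y=3)

I(X;Z) = I(X;f(Y)) = 0.0042 bits

Verification: 0.0602 ≥ 0.0042 ✓

Information cannot be created by processing; the function f can only lose information about X.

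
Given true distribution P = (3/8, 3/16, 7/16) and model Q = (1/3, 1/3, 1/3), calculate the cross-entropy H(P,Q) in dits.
0.4771 dits

Cross-entropy: H(P,Q) = -Σ p(x) log q(x)

Alternatively: H(P,Q) = H(P) + D_KL(P||Q)
H(P) = 0.4531 dits
D_KL(P||Q) = 0.0240 dits

H(P,Q) = 0.4531 + 0.0240 = 0.4771 dits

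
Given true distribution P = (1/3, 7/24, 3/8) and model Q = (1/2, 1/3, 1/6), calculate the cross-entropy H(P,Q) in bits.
1.7650 bits

Cross-entropy: H(P,Q) = -Σ p(x) log q(x)

Alternatively: H(P,Q) = H(P) + D_KL(P||Q)
H(P) = 1.5774 bits
D_KL(P||Q) = 0.1875 bits

H(P,Q) = 1.5774 + 0.1875 = 1.7650 bits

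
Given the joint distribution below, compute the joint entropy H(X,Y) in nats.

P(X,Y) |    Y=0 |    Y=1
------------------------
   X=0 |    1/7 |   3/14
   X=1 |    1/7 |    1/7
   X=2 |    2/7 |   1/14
1.7105 nats

Joint entropy is H(X,Y) = -Σ_{x,y} p(x,y) log p(x,y).

Summing over all non-zero entries:
H(X,Y) = -[1/7·log_e(1/7) + 3/14·log_e(3/14) + 1/7·log_e(1/7) + 1/7·log_e(1/7) + 2/7·log_e(2/7) + 1/14·log_e(1/14)]
H(X,Y) = 1.7105 nats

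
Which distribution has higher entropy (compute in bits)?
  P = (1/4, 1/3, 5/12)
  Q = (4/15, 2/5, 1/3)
Q

Computing entropies in bits:
H(P) = 1.5546
H(Q) = 1.5656

Distribution Q has higher entropy.

Intuition: The distribution closer to uniform (more spread out) has higher entropy.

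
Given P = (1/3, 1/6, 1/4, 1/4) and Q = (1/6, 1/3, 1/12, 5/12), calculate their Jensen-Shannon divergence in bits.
0.0875 bits

Jensen-Shannon divergence is:
JSD(P||Q) = 0.5 × D_KL(P||M) + 0.5 × D_KL(Q||M)
where M = 0.5 × (P + Q) is the mixture distribution.

M = 0.5 × (1/3, 1/6, 1/4, 1/4) + 0.5 × (1/6, 1/3, 1/12, 5/12) = (1/4, 1/4, 1/6, 1/3)

D_KL(P||M) = 0.0833 bits
D_KL(Q||M) = 0.0917 bits

JSD(P||Q) = 0.5 × 0.0833 + 0.5 × 0.0917 = 0.0875 bits

Unlike KL divergence, JSD is symmetric and bounded: 0 ≤ JSD ≤ log(2).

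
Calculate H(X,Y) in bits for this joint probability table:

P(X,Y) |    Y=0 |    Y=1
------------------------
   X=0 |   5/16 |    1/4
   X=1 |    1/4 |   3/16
1.9772 bits

Joint entropy is H(X,Y) = -Σ_{x,y} p(x,y) log p(x,y).

Summing over all non-zero entries:
H(X,Y) = -[5/16·log_2(5/16) + 1/4·log_2(1/4) + 1/4·log_2(1/4) + 3/16·log_2(3/16)]
H(X,Y) = 1.9772 bits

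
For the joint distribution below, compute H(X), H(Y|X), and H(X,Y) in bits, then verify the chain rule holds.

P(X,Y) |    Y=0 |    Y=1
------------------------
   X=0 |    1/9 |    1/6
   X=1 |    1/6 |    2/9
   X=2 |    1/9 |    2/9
H(X,Y) = 2.5305, H(X) = 1.5715, H(Y|X) = 0.9590 (all in bits)

Chain rule: H(X,Y) = H(X) + H(Y|X)

Left side — joint entropy directly:
H(X,Y) = -Σ p(x,y) log p(x,y) = 2.5305 bits

Right side — compute H(Y|X) from the conditional distributions:
P(X) = (5/18, 7/18, 1/3), so H(X) = 1.5715 bits
H(Y|X) = Σ_x P(X=x) · H(Y|X=x):
  P(Y|X=0) = (2/5, 3/5), H(Y|X=0) = 0.9710, weight P(X=0) = 5/18
  P(Y|X=1) = (3/7, 4/7), H(Y|X=1) = 0.9852, weight P(X=1) = 7/18
  P(Y|X=2) = (1/3, 2/3), H(Y|X=2) = 0.9183, weight P(X=2) = 1/3
H(Y|X) = 0.9590 bits

H(X) + H(Y|X) = 1.5715 + 0.9590 = 2.5305 bits

Both sides equal 2.5305 bits. ✓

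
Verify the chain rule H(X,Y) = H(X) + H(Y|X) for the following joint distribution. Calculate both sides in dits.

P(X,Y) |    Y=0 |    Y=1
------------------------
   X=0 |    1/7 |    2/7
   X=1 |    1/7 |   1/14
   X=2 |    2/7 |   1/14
H(X,Y) = 0.7161, H(X) = 0.4608, H(Y|X) = 0.2553 (all in dits)

Chain rule: H(X,Y) = H(X) + H(Y|X)

Left side — joint entropy directly:
H(X,Y) = -Σ p(x,y) log p(x,y) = 0.7161 dits

Right side — compute H(Y|X) from the conditional distributions:
P(X) = (3/7, 3/14, 5/14), so H(X) = 0.4608 dits
H(Y|X) = Σ_x P(X=x) · H(Y|X=x):
  P(Y|X=0) = (1/3, 2/3), H(Y|X=0) = 0.2764, weight P(X=0) = 3/7
  P(Y|X=1) = (2/3, 1/3), H(Y|X=1) = 0.2764, weight P(X=1) = 3/14
  P(Y|X=2) = (4/5, 1/5), H(Y|X=2) = 0.2173, weight P(X=2) = 5/14
H(Y|X) = 0.2553 dits

H(X) + H(Y|X) = 0.4608 + 0.2553 = 0.7161 dits

Both sides equal 0.7161 dits. ✓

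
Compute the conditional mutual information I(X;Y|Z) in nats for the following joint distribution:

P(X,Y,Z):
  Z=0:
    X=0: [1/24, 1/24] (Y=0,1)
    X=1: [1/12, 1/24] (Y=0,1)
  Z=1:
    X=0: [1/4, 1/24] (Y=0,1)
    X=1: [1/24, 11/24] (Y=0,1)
0.2609 nats

Conditional mutual information: I(X;Y|Z) = H(X|Z) + H(Y|Z) - H(X,Y|Z)

H(Z) = 0.5117
H(X,Z) = 1.1730 → H(X|Z) = 0.6612
H(Y,Z) = 1.1730 → H(Y|Z) = 0.6612
H(X,Y,Z) = 1.5733 → H(X,Y|Z) = 1.0616

I(X;Y|Z) = 0.6612 + 0.6612 - 1.0616 = 0.2609 nats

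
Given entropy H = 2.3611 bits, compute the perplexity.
5.1376

Perplexity is 2^H (or exp(H) for natural log).

H = 2.3611 bits
Perplexity = 2^2.3611 = 5.1376

Interpretation: The model's uncertainty is equivalent to choosing uniformly among 5.1 options.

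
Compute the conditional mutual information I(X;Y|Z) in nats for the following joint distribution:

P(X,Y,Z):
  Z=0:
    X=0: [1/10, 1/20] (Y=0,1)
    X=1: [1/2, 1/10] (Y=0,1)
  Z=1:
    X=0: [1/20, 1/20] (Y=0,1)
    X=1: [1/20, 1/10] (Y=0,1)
0.0129 nats

Conditional mutual information: I(X;Y|Z) = H(X|Z) + H(Y|Z) - H(X,Y|Z)

H(Z) = 0.5623
H(X,Z) = 1.1059 → H(X|Z) = 0.5436
H(Y,Z) = 1.1059 → H(Y|Z) = 0.5436
H(X,Y,Z) = 1.6365 → H(X,Y|Z) = 1.0742

I(X;Y|Z) = 0.5436 + 0.5436 - 1.0742 = 0.0129 nats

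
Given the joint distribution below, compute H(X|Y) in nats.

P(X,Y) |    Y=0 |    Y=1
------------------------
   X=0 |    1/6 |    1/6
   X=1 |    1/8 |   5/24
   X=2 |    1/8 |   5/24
1.0915 nats

Using the chain rule: H(X|Y) = H(X,Y) - H(Y)

First, compute H(X,Y) = 1.7707 nats

Marginal P(Y) = (5/12, 7/12)
H(Y) = 0.6792 nats

H(X|Y) = H(X,Y) - H(Y) = 1.7707 - 0.6792 = 1.0915 nats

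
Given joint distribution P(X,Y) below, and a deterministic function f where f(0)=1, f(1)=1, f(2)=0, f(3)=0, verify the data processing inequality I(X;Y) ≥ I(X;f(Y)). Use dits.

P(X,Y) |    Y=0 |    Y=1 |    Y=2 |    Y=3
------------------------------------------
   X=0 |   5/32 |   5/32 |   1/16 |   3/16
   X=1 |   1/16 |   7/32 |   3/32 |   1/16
I(X;Y) = 0.0235, I(X;f(Y)) = 0.0017, inequality holds: 0.0235 ≥ 0.0017

Data Processing Inequality: For any Markov chain X → Y → Z, we have I(X;Y) ≥ I(X;Z).

Here Z = f(Y) is a deterministic function of Y, forming X → Y → Z.

Original I(X;Y) = 0.0235 dits

After applying f:
P(X,Z) where Z=f(Y):
- P(X,Z=0) = P(X,Y=2) + P(X,Y=3)
- P(X,Z=1) = P(X,Y=0) + P(X,Y=1)

I(X;Z) = I(X;f(Y)) = 0.0017 dits

Verification: 0.0235 ≥ 0.0017 ✓

Information cannot be created by processing; the function f can only lose information about X.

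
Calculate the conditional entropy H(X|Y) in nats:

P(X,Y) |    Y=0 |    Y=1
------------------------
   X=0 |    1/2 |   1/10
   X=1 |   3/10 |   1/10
0.6679 nats

Using the chain rule: H(X|Y) = H(X,Y) - H(Y)

First, compute H(X,Y) = 1.1683 nats

Marginal P(Y) = (4/5, 1/5)
H(Y) = 0.5004 nats

H(X|Y) = H(X,Y) - H(Y) = 1.1683 - 0.5004 = 0.6679 nats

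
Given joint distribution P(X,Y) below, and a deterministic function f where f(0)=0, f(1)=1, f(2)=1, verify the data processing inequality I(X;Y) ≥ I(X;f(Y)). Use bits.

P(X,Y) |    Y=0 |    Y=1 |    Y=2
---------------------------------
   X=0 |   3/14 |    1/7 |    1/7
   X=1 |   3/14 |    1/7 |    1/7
I(X;Y) = 0.0000, I(X;f(Y)) = 0.0000, inequality holds: 0.0000 ≥ 0.0000

Data Processing Inequality: For any Markov chain X → Y → Z, we have I(X;Y) ≥ I(X;Z).

Here Z = f(Y) is a deterministic function of Y, forming X → Y → Z.

Original I(X;Y) = 0.0000 bits

After applying f:
P(X,Z) where Z=f(Y):
- P(X,Z=0) = P(X,Y=0)
- P(X,Z=1) = P(X,Y=1) + P(X,Y=2)

I(X;Z) = I(X;f(Y)) = 0.0000 bits

Verification: 0.0000 ≥ 0.0000 ✓

Information cannot be created by processing; the function f can only lose information about X.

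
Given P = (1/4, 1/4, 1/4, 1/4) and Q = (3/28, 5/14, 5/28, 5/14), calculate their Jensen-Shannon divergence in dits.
0.0118 dits

Jensen-Shannon divergence is:
JSD(P||Q) = 0.5 × D_KL(P||M) + 0.5 × D_KL(Q||M)
where M = 0.5 × (P + Q) is the mixture distribution.

M = 0.5 × (1/4, 1/4, 1/4, 1/4) + 0.5 × (3/28, 5/14, 5/28, 5/14) = (5/28, 0.303571, 3/14, 0.303571)

D_KL(P||M) = 0.0111 dits
D_KL(Q||M) = 0.0125 dits

JSD(P||Q) = 0.5 × 0.0111 + 0.5 × 0.0125 = 0.0118 dits

Unlike KL divergence, JSD is symmetric and bounded: 0 ≤ JSD ≤ log(2).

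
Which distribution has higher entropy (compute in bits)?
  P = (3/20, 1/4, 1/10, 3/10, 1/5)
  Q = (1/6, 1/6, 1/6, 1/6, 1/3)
Q

Computing entropies in bits:
H(P) = 2.2282
H(Q) = 2.2516

Distribution Q has higher entropy.

Intuition: The distribution closer to uniform (more spread out) has higher entropy.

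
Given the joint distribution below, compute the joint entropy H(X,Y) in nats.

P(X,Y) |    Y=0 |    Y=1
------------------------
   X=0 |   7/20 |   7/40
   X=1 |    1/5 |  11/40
1.3494 nats

Joint entropy is H(X,Y) = -Σ_{x,y} p(x,y) log p(x,y).

Summing over all non-zero entries:
H(X,Y) = -[7/20·log_e(7/20) + 7/40·log_e(7/40) + 1/5·log_e(1/5) + 11/40·log_e(11/40)]
H(X,Y) = 1.3494 nats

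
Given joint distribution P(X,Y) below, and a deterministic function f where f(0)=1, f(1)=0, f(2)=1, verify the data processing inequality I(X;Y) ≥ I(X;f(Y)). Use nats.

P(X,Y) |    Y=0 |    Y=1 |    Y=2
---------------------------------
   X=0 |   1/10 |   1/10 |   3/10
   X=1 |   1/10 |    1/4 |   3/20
I(X;Y) = 0.0587, I(X;f(Y)) = 0.0507, inequality holds: 0.0587 ≥ 0.0507

Data Processing Inequality: For any Markov chain X → Y → Z, we have I(X;Y) ≥ I(X;Z).

Here Z = f(Y) is a deterministic function of Y, forming X → Y → Z.

Original I(X;Y) = 0.0587 nats

After applying f:
P(X,Z) where Z=f(Y):
- P(X,Z=0) = P(X,Y=1)
- P(X,Z=1) = P(X,Y=0) + P(X,Y=2)

I(X;Z) = I(X;f(Y)) = 0.0507 nats

Verification: 0.0587 ≥ 0.0507 ✓

Information cannot be created by processing; the function f can only lose information about X.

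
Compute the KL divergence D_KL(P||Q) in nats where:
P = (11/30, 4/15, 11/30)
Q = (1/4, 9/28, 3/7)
0.0334 nats

KL divergence: D_KL(P||Q) = Σ p(x) log(p(x)/q(x))

Computing term by term:
  x=0: 11/30 × log_e[(11/30)/(1/4)] = 11/30 × 0.3830 = 0.1404
  x=1: 4/15 × log_e[(4/15)/(9/28)] = 4/15 × -0.1868 = -0.0498
  x=2: 11/30 × log_e[(11/30)/(3/7)] = 11/30 × -0.1560 = -0.0572

D_KL(P||Q) = 0.0334 nats

Note: KL divergence is always non-negative and equals 0 iff P = Q.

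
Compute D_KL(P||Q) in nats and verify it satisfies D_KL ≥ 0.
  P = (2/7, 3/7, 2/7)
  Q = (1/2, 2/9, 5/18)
0.1296 nats

KL divergence satisfies the Gibbs inequality: D_KL(P||Q) ≥ 0 for all distributions P, Q.

D_KL(P||Q) = Σ p(x) log(p(x)/q(x))
Term by term:
  x=0: 2/7 × log_e[(2/7)/(1/2)] = -0.1599
  x=1: 3/7 × log_e[(3/7)/(2/9)] = 0.2815
  x=2: 2/7 × log_e[(2/7)/(5/18)] = 0.0080
D_KL(P||Q) = 0.1296 nats

D_KL(P||Q) = 0.1296 ≥ 0 ✓

This non-negativity is a fundamental property: relative entropy cannot be negative because it measures how different Q is from P.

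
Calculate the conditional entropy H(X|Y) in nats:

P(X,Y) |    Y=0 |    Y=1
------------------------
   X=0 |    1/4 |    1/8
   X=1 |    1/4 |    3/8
0.6277 nats

Using the chain rule: H(X|Y) = H(X,Y) - H(Y)

First, compute H(X,Y) = 1.3209 nats

Marginal P(Y) = (1/2, 1/2)
H(Y) = 0.6931 nats

H(X|Y) = H(X,Y) - H(Y) = 1.3209 - 0.6931 = 0.6277 nats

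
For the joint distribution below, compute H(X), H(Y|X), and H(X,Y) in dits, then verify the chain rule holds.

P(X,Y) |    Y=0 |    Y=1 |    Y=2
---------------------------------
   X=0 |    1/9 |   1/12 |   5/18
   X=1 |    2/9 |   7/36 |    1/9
H(X,Y) = 0.7400, H(X) = 0.3004, H(Y|X) = 0.4396 (all in dits)

Chain rule: H(X,Y) = H(X) + H(Y|X)

Left side — joint entropy directly:
H(X,Y) = -Σ p(x,y) log p(x,y) = 0.7400 dits

Right side — compute H(Y|X) from the conditional distributions:
P(X) = (17/36, 19/36), so H(X) = 0.3004 dits
H(Y|X) = Σ_x P(X=x) · H(Y|X=x):
  P(Y|X=0) = (4/17, 3/17, 10/17), H(Y|X=0) = 0.4164, weight P(X=0) = 17/36
  P(Y|X=1) = (8/19, 7/19, 4/19), H(Y|X=1) = 0.4604, weight P(X=1) = 19/36
H(Y|X) = 0.4396 dits

H(X) + H(Y|X) = 0.3004 + 0.4396 = 0.7400 dits

Both sides equal 0.7400 dits. ✓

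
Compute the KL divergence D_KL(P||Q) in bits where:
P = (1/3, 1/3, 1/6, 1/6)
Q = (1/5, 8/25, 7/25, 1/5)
0.0967 bits

KL divergence: D_KL(P||Q) = Σ p(x) log(p(x)/q(x))

Computing term by term:
  x=0: 1/3 × log_2[(1/3)/(1/5)] = 1/3 × 0.7370 = 0.2457
  x=1: 1/3 × log_2[(1/3)/(8/25)] = 1/3 × 0.0589 = 0.0196
  x=2: 1/6 × log_2[(1/6)/(7/25)] = 1/6 × -0.7485 = -0.1247
  x=3: 1/6 × log_2[(1/6)/(1/5)] = 1/6 × -0.2630 = -0.0438

D_KL(P||Q) = 0.0967 bits

Note: KL divergence is always non-negative and equals 0 iff P = Q.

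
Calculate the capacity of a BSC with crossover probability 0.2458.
0.1954 bits

For a binary symmetric channel (BSC) with error probability p:
Capacity C = 1 - H(p) bits per symbol

where H(p) = -p log₂(p) - (1-p) log₂(1-p) is the binary entropy function.

H(0.2458) = 0.8046 bits
C = 1 - 0.8046 = 0.1954 bits per symbol

This means we can reliably transmit up to 0.1954 bits of information per channel use.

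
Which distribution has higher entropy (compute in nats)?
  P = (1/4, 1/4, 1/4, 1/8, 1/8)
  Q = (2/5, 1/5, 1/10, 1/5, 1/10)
P

Computing entropies in nats:
H(P) = 1.5596
H(Q) = 1.4708

Distribution P has higher entropy.

Intuition: The distribution closer to uniform (more spread out) has higher entropy.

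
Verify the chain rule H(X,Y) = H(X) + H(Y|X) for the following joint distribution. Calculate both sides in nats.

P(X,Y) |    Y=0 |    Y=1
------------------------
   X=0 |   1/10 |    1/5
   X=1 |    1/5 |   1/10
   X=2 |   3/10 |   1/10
H(X,Y) = 1.6957, H(X) = 1.0889, H(Y|X) = 0.6068 (all in nats)

Chain rule: H(X,Y) = H(X) + H(Y|X)

Left side — joint entropy directly:
H(X,Y) = -Σ p(x,y) log p(x,y) = 1.6957 nats

Right side — compute H(Y|X) from the conditional distributions:
P(X) = (3/10, 3/10, 2/5), so H(X) = 1.0889 nats
H(Y|X) = Σ_x P(X=x) · H(Y|X=x):
  P(Y|X=0) = (1/3, 2/3), H(Y|X=0) = 0.6365, weight P(X=0) = 3/10
  P(Y|X=1) = (2/3, 1/3), H(Y|X=1) = 0.6365, weight P(X=1) = 3/10
  P(Y|X=2) = (3/4, 1/4), H(Y|X=2) = 0.5623, weight P(X=2) = 2/5
H(Y|X) = 0.6068 nats

H(X) + H(Y|X) = 1.0889 + 0.6068 = 1.6957 nats

Both sides equal 1.6957 nats. ✓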